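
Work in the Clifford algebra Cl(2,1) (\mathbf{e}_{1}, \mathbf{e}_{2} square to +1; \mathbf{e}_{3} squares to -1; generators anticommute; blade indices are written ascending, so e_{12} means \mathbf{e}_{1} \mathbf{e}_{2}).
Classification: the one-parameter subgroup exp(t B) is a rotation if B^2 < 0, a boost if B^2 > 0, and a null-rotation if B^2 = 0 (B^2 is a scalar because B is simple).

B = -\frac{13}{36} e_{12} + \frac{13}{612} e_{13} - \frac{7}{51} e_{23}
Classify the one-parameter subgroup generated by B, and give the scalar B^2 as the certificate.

B^2 term by term: the squares give (-\frac{13}{36})^2*(e_{12})^2 + (\frac{13}{612})^2*(e_{13})^2 + (-\frac{7}{51})^2*(e_{23})^2 = \frac{169}{1296}*(-1) + \frac{169}{374544}*(+1) + \frac{49}{2601}*(+1) = -\frac{1}{9} (each basis 2-blade squares to minus the product of its generators' squares); cross terms between blades sharing an index anticommute and cancel. So B^2 = -\frac{1}{9}.
Answer: rotation, certificate B^2 = -\frac{1}{9}. No conjugation can change B^2 = -\frac{1}{9}; the sign gives the class.


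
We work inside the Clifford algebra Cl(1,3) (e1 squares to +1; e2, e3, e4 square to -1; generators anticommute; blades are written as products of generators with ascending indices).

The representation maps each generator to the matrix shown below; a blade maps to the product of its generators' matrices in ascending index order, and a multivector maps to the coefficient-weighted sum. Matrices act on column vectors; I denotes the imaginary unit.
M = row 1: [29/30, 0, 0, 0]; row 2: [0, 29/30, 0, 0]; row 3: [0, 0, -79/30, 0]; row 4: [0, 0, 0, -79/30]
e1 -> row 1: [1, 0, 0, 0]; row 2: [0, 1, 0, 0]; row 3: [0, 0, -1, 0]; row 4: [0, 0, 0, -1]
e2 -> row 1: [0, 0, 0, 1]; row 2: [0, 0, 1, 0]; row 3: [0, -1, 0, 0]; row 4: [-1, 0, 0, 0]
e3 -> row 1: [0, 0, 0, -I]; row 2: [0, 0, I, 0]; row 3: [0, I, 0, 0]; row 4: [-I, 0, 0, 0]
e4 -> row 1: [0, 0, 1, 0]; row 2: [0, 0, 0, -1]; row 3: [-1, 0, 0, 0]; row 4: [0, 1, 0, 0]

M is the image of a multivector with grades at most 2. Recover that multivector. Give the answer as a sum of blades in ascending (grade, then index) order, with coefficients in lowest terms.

Method: the blade images are trace-orthogonal — tr(rho(e_A) rho(e_B)^-1) = 4 if A = B and 0 otherwise — and rho(e_A)^-1 = (e_A)^2 * rho(e_A) with (e_A)^2 = +1 or -1, so the coefficient of e_A in the preimage is (e_A)^2 * tr(M rho(e_A))/4.
Nonzero projections over blades of grade <= 2: 1: (1)^2 = +1, tr(M 1) = -10/3, coefficient -5/6; e1: (e1)^2 = +1, tr(M rho(e1)) = 36/5, coefficient 9/5. Every other blade of grade <= 2 projects to 0.
Answer: -5/6 + 9/5*e1


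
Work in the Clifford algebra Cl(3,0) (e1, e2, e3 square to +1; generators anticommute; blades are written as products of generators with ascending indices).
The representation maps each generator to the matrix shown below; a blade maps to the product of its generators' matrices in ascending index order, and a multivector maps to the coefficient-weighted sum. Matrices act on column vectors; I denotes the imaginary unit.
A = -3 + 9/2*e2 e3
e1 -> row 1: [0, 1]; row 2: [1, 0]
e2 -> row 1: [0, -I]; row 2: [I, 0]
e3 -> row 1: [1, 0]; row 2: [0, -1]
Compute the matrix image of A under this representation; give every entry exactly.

Bivector images (products of the table entries): rho(e2 e3) = rho(e2)rho(e3) = row 1: [0, I]; row 2: [I, 0].
M = (-3)*1 + (9/2)*rho(e2 e3), summed entrywise (1 is the identity matrix):
Answer: row 1: [-3, 9*I/2]; row 2: [9*I/2, -3]


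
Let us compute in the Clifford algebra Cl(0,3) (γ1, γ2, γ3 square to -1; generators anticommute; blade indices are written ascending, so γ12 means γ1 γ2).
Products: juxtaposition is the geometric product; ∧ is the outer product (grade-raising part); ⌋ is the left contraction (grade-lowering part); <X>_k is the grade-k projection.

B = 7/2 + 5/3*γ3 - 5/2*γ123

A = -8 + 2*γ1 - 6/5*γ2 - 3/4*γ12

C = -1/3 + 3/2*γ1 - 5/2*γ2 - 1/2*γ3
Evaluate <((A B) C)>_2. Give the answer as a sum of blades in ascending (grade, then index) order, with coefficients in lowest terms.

step 1: -28 + 7*γ1 - 21/5*γ2 - 365/24*γ3 - 21/8*γ12 + 19/3*γ13 + 3*γ23 + 75/4*γ123
step 2: -925/48 - 2291/48*γ1 + 5517/80*γ2 + 1517/72*γ3 - 19/20*γ12 - 4273/144*γ13 - 15611/240*γ23 + 739/48*γ123
step 3: -19/20*γ12 - 4273/144*γ13 - 15611/240*γ23
Answer: -19/20*γ12 - 4273/144*γ13 - 15611/240*γ23


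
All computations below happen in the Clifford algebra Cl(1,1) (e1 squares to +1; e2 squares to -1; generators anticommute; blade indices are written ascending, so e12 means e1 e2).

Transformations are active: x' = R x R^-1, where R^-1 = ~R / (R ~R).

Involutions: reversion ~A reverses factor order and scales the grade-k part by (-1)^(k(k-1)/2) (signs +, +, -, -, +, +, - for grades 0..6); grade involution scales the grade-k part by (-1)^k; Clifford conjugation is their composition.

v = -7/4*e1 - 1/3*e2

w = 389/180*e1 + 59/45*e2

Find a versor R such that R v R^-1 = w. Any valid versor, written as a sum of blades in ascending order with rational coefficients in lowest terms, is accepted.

Why this works: both vectors square to 425/144, so q(v) = q(w) and R = v + w = 37/90*e1 + 44/45*e2 carries v to w — its own direction survives, the complement (v - w)/2 flips.
Answer: 37/90*e1 + 44/45*e2


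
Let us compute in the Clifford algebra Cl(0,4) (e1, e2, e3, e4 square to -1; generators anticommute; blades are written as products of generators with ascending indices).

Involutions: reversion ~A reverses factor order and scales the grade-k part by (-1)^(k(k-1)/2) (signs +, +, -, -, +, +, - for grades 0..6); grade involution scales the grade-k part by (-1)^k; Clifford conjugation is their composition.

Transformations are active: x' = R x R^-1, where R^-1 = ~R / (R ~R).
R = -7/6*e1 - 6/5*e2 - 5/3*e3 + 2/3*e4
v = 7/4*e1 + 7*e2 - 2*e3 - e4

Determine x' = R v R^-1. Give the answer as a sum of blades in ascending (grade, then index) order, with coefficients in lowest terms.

~R = -7/6*e1 - 6/5*e2 - 5/3*e3 + 2/3*e4, and R ~R = -1807/300, so R^-1 = ~R / (-1807/300).
R v = 311/40 - 91/15*e1 e2 + 21/4*e1 e3 + 211/15*e2 e3 - 52/15*e2 e4 + 3*e3 e4
Answer: 9121/7228*e1 - 7051/1807*e2 + 11389/1807*e3 - 1303/1807*e4


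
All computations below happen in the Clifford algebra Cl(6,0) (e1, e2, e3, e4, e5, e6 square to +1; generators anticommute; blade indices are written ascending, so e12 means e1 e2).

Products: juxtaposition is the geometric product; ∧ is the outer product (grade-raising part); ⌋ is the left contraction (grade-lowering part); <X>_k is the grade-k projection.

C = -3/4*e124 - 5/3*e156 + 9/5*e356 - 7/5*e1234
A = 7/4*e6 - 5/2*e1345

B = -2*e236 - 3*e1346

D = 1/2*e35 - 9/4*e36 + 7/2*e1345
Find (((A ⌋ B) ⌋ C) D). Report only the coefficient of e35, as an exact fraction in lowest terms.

step 1: -7/2*e23 + 21/4*e134
step 2: 147/20*e2 - 49/10*e14
step 3: -343/20*e35 + 147/40*e235 - 1323/80*e236 + 49/20*e1345 - 441/40*e1346 - 1029/40*e12345
Answer: -343/20


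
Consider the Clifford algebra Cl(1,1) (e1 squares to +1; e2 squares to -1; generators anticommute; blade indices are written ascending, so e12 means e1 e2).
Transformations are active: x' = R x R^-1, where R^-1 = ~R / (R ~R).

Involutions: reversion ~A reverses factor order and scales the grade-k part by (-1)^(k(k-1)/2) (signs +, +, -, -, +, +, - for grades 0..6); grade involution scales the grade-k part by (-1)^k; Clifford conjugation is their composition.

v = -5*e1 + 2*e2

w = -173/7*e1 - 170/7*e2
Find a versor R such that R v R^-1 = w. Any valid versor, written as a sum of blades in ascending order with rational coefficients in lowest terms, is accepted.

Why this works: both vectors square to 21, so q(v) = q(w) and R = v + w = -208/7*e1 - 156/7*e2 carries v to w — its own direction survives, the complement (v - w)/2 flips.
Answer: -208/7*e1 - 156/7*e2


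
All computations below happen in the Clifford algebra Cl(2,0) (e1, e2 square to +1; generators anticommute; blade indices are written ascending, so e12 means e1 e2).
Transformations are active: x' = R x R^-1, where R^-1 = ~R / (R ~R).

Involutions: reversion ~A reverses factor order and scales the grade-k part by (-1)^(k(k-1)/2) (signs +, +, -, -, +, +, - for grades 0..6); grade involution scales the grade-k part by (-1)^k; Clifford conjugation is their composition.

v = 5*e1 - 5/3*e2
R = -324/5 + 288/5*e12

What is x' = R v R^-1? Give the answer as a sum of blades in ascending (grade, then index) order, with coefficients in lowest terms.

~R = -324/5 - 288/5*e12, and R ~R = 37584/5, so R^-1 = ~R / (37584/5).
R v = -420*e1 - 180*e2
Answer: 65/29*e1 + 415/87*e2


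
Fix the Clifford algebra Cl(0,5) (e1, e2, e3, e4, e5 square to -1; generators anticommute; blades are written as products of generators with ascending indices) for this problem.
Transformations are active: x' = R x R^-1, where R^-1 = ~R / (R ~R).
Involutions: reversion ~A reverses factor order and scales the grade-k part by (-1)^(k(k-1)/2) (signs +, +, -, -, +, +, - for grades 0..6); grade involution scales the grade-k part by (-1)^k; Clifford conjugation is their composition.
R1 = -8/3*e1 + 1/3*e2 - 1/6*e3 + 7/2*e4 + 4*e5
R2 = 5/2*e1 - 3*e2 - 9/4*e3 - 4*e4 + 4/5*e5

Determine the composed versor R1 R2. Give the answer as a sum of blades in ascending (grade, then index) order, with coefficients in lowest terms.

Distribute over the terms of R1 (each basis-blade product reordered to ascending indices, repeated generators contracted through their squares):
(-8/3*e1) R2 = 20/3 + 8*e1 e2 + 6*e1 e3 + 32/3*e1 e4 - 32/15*e1 e5
(1/3*e2) R2 = 1 - 5/6*e1 e2 - 3/4*e2 e3 - 4/3*e2 e4 + 4/15*e2 e5
(-1/6*e3) R2 = -3/8 + 5/12*e1 e3 - 1/2*e2 e3 + 2/3*e3 e4 - 2/15*e3 e5
(7/2*e4) R2 = 14 - 35/4*e1 e4 + 21/2*e2 e4 + 63/8*e3 e4 + 14/5*e4 e5
(4*e5) R2 = -16/5 - 10*e1 e5 + 12*e2 e5 + 9*e3 e5 + 16*e4 e5
Summing the partial products and collecting blades:
Answer: 2171/120 + 43/6*e1 e2 + 77/12*e1 e3 + 23/12*e1 e4 - 182/15*e1 e5 - 5/4*e2 e3 + 55/6*e2 e4 + 184/15*e2 e5 + 205/24*e3 e4 + 133/15*e3 e5 + 94/5*e4 e5


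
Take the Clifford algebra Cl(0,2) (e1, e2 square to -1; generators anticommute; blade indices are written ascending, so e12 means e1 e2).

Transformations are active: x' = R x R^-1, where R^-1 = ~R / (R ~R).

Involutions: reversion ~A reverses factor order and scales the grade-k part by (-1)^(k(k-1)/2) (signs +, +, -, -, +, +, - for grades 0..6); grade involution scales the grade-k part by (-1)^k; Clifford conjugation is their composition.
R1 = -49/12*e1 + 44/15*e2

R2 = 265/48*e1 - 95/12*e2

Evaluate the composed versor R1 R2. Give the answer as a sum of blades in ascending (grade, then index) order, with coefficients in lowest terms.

Distribute over the terms of R1 (each basis-blade product reordered to ascending indices, repeated generators contracted through their squares):
(-49/12*e1) R2 = 12985/576 + 4655/144*e12
(44/15*e2) R2 = 209/9 - 583/36*e12
Summing the partial products and collecting blades:
Answer: 2929/64 + 2323/144*e12


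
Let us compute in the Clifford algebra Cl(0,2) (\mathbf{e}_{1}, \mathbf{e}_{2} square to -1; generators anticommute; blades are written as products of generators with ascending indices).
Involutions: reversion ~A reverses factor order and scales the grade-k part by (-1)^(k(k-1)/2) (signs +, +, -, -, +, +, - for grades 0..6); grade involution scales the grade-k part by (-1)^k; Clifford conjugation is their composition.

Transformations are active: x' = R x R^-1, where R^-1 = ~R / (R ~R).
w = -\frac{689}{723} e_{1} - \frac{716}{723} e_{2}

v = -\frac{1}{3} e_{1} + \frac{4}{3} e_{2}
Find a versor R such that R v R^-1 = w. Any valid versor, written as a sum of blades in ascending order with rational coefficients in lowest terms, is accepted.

Key observation: q(v) = q(w) = -\frac{17}{9} (sandwiches preserve the norm), so R = v + w = -\frac{310}{241} e_{1} + \frac{248}{723} e_{2} works whenever it is invertible — the component of v along it is kept and (v - w)/2 reverses, sending v to w.
Answer: -\frac{310}{241} e_{1} + \frac{248}{723} e_{2}


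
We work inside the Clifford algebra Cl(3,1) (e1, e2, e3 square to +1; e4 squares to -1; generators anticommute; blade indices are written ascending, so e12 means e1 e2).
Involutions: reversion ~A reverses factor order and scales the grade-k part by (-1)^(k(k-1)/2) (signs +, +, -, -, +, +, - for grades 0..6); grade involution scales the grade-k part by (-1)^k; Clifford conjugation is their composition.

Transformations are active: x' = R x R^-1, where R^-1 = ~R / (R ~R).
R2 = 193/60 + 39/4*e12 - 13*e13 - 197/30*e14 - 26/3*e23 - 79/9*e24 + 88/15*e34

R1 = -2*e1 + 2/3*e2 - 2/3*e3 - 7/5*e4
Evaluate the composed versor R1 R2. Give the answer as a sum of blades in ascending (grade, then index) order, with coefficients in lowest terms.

Distribute over the terms of R1 (each basis-blade product reordered to ascending indices, repeated generators contracted through their squares):
(-2*e1) R2 = -193/30*e1 - 39/2*e2 + 26*e3 + 197/15*e4 + 52/3*e123 + 158/9*e124 - 176/15*e134
(2/3*e2) R2 = -13/2*e1 + 193/90*e2 - 52/9*e3 - 158/27*e4 + 26/3*e123 + 197/45*e124 + 176/45*e234
(-2/3*e3) R2 = -26/3*e1 - 52/9*e2 - 193/90*e3 - 176/45*e4 - 13/2*e123 - 197/45*e134 - 158/27*e234
(-7/5*e4) R2 = 1379/150*e1 + 553/45*e2 - 616/75*e3 - 1351/300*e4 - 273/20*e124 + 91/5*e134 + 182/15*e234
Summing the partial products and collecting blades:
Answer: -1861/150*e1 - 488/45*e2 + 4439/450*e3 - 3059/2700*e4 + 39/2*e123 + 497/60*e124 + 94/45*e134 + 1376/135*e234


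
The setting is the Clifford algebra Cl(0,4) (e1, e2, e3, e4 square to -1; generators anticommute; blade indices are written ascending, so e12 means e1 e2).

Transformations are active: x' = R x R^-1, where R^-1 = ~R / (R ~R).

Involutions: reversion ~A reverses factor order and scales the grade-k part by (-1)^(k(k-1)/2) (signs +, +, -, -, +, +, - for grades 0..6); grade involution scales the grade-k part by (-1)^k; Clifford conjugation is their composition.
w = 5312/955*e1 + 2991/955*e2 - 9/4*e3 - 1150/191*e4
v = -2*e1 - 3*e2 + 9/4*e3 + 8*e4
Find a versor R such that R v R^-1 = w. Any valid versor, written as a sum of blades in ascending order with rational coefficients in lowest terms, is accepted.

Here q(v) = q(w) = -1313/16; the classical choice R = v + w = 3402/955*e1 + 126/955*e2 + 378/191*e4 then realises v -> w under the sandwich.
Answer: 3402/955*e1 + 126/955*e2 + 378/191*e4


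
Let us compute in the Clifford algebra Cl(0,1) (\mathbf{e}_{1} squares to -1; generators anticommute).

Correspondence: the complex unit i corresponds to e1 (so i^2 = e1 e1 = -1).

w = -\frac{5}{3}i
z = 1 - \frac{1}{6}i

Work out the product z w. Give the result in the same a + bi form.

In blades: z = 1 - \frac{1}{6} e_{1}, w = -\frac{5}{3} e_{1}.
Distribute z over w term by term (generator squares from the signature, products reordered to ascending indices): (1)*w = -\frac{5}{3} e_{1}; (-\frac{1}{6} e_{1})*w = -\frac{5}{18}.
Sum: -\frac{5}{18} - \frac{5}{3} e_{1}; translating back through the correspondence:
Answer: -\frac{5}{18} - \frac{5}{3}i


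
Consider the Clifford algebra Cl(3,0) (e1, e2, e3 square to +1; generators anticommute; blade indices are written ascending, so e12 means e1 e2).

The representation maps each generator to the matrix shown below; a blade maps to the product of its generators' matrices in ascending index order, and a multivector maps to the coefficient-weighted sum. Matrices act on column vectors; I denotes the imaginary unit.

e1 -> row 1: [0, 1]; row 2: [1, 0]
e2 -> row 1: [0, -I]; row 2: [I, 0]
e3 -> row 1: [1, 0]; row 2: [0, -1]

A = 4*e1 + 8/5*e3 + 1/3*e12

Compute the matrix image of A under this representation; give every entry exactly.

Bivector images (products of the table entries): rho(e12) = rho(e1)rho(e2) = row 1: [I, 0]; row 2: [0, -I].
M = (4)*rho(e1) + (8/5)*rho(e3) + (1/3)*rho(e12), summed entrywise:
Answer: row 1: [8/5 + I/3, 4]; row 2: [4, -8/5 - I/3]


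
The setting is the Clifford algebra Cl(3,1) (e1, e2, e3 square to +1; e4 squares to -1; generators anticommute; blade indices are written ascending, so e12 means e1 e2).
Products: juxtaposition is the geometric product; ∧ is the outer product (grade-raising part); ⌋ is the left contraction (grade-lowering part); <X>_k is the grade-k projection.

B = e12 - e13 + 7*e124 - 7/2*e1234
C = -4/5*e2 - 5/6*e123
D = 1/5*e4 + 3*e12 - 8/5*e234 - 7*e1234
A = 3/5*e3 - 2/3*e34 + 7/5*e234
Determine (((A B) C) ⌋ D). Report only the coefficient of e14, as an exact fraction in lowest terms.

step 1: 11/2*e1 + 7/3*e12 + 49/5*e13 - 2/3*e14 + 79/15*e123 - 7/2*e124 - 7/5*e134 + 53/15*e1234
step 2: 79/18 - 28/15*e1 - 49/6*e2 + 35/18*e3 - 53/18*e4 - 22/5*e12 + 316/75*e13 - 14/5*e14 - 55/12*e23 - 7/6*e24 + 35/12*e34 + 196/25*e123 - 8/15*e124 - 212/75*e134 - 5/9*e234 + 28/25*e1234
step 3: 10133/450 + 371/18*e1 + 238/25*e2 - 28/5*e3 + 21791/450*e4 - 29/4*e12 - 49/6*e13 - 385/12*e14 + 134/9*e23 - 5936/225*e24 - 266/15*e34 + 371/18*e123 - 245/18*e124 - 343/6*e134 + 272/45*e234 - 553/18*e1234
Answer: -385/12


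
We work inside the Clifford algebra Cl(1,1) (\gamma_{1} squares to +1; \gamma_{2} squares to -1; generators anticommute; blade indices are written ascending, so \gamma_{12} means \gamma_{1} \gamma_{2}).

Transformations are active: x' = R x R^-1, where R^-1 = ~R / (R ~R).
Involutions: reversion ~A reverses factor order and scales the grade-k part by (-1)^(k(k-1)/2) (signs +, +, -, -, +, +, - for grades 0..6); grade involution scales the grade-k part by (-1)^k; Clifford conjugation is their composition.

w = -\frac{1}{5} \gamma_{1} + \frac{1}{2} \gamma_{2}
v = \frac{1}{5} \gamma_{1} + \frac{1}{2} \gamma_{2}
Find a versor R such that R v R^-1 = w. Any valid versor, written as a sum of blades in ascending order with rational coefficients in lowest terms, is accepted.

Key observation: q(v) = q(w) = -\frac{21}{100} (sandwiches preserve the norm), so R = v + w = \gamma_{2} works whenever it is invertible — the component of v along it is kept and (v - w)/2 reverses, sending v to w.
Answer: \gamma_{2}


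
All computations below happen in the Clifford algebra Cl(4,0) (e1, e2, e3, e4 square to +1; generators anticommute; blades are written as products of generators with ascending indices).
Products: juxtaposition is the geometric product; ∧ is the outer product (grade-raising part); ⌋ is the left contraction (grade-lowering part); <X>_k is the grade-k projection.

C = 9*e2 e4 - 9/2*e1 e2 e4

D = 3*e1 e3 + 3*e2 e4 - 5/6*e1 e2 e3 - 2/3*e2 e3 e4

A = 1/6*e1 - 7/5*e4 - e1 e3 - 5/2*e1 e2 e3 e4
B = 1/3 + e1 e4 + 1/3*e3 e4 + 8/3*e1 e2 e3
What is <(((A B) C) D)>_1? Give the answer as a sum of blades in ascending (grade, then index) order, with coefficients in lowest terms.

step 1: 131/90*e1 - 8/3*e2 + 7/15*e3 - 209/30*e4 + 5/6*e1 e2 - 1/3*e1 e3 - 1/3*e1 e4 + 53/18*e2 e3 + e3 e4 + 1/18*e1 e3 e4 + 29/10*e1 e2 e3 e4
step 2: 321/5*e2 + 261/20*e3 - 81/4*e4 + 687/20*e1 e2 + 261/10*e1 e3 - 9/2*e1 e4 + 35/4*e2 e3 - 131/20*e2 e4 - 53/2*e3 e4 - 4*e1 e2 e3 + 131/10*e1 e2 e4 + 53/4*e1 e3 e4 - 27/10*e2 e3 e4 + 9/10*e1 e2 e3 e4
step 3: -3827/60 - 8467/120*e1 + 28/3*e2 + 2987/120*e3 + 2369/15*e4 + 905/24*e1 e2 + 712/15*e1 e3 + 2732/15*e1 e4 - 3381/20*e2 e3 + 2693/120*e2 e4 - 1402/15*e3 e4 - 2997/20*e1 e2 e3 - 767/60*e1 e2 e4 - 7943/120*e1 e3 e4 - 411/5*e2 e3 e4 - 3021/40*e1 e2 e3 e4
step 4: -8467/120*e1 + 28/3*e2 + 2987/120*e3 + 2369/15*e4
Answer: -8467/120*e1 + 28/3*e2 + 2987/120*e3 + 2369/15*e4


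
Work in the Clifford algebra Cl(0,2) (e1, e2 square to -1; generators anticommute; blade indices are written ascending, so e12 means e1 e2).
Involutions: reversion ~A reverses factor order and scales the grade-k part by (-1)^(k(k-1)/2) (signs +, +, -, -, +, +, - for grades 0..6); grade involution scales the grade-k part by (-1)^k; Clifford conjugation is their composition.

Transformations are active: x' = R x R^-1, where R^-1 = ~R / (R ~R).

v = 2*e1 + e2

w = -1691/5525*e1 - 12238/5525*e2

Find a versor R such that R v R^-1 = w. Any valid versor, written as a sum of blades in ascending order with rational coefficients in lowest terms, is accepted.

Why this works: both vectors square to -5, so q(v) = q(w) and R = v + w = 9359/5525*e1 - 6713/5525*e2 carries v to w — its own direction survives, the complement (v - w)/2 flips.
Answer: 9359/5525*e1 - 6713/5525*e2


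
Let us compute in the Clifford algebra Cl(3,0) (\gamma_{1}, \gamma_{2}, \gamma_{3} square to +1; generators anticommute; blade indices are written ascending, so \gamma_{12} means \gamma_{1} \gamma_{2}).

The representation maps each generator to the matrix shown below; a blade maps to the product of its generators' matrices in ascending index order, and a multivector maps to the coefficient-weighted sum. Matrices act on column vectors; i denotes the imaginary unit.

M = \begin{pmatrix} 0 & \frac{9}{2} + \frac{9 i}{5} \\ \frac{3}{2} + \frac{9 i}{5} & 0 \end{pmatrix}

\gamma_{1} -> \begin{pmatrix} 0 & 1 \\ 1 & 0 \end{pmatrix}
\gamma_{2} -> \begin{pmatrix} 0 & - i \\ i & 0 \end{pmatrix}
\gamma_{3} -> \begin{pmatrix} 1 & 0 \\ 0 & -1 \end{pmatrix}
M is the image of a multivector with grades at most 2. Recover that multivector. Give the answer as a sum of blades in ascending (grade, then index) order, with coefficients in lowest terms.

Method: 1, rho(\gamma_{1}), rho(\gamma_{2}), rho(\gamma_{3}) form a trace-orthogonal basis of the 2x2 complex matrices (tr(X Y) = 2 if X = Y, else 0), so M = m0*1 + m1*rho(\gamma_{1}) + m2*rho(\gamma_{2}) + m3*rho(\gamma_{3}) with m0 = tr(M)/2 = 0, m1 = tr(M rho(\gamma_{1}))/2 = 3 + \frac{9 i}{5}, m2 = tr(M rho(\gamma_{2}))/2 = \frac{3 i}{2}, m3 = tr(M rho(\gamma_{3}))/2 = 0.
Multiplying table entries, the bivector images are rho(\gamma_{12}) = i*rho(\gamma_{3}), rho(\gamma_{13}) = -i*rho(\gamma_{2}), rho(\gamma_{23}) = i*rho(\gamma_{1}); with real blade coefficients the real parts of m0..m3 are the coefficients of 1, \gamma_{1}, \gamma_{2}, \gamma_{3} and the imaginary parts give the bivectors (\gamma_{23}: Im m1, \gamma_{13}: -Im m2, \gamma_{12}: Im m3).
Answer: 3 \gamma_{1} - \frac{3}{2} \gamma_{13} + \frac{9}{5} \gamma_{23}


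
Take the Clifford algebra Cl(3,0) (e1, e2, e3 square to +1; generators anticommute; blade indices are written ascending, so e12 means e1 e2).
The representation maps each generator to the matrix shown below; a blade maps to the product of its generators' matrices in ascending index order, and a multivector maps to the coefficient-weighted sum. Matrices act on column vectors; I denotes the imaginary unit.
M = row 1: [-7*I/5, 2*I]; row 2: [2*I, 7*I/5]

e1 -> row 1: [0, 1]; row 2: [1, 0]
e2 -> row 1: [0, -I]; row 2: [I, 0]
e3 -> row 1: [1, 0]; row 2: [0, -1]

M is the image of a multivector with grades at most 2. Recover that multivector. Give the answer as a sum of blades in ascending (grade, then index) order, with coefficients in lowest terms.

Method: 1, rho(e1), rho(e2), rho(e3) form a trace-orthogonal basis of the 2x2 complex matrices (tr(X Y) = 2 if X = Y, else 0), so M = m0*1 + m1*rho(e1) + m2*rho(e2) + m3*rho(e3) with m0 = tr(M)/2 = 0, m1 = tr(M rho(e1))/2 = 2*I, m2 = tr(M rho(e2))/2 = 0, m3 = tr(M rho(e3))/2 = -7*I/5.
Multiplying table entries, the bivector images are rho(e12) = I*rho(e3), rho(e13) = -I*rho(e2), rho(e23) = I*rho(e1); with real blade coefficients the real parts of m0..m3 are the coefficients of 1, e1, e2, e3 and the imaginary parts give the bivectors (e23: Im m1, e13: -Im m2, e12: Im m3).
Answer: -7/5*e12 + 2*e23


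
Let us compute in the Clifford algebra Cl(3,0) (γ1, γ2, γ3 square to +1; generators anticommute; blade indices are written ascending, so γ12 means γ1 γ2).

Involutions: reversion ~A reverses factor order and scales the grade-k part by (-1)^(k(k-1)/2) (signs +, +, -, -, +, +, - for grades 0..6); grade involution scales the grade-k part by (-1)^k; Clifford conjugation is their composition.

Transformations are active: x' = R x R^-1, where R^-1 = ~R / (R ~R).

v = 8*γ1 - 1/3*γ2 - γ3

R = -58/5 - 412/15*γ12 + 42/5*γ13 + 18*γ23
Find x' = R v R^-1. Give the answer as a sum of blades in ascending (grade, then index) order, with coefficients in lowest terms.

~R = -58/5 + 412/15*γ12 - 42/5*γ13 - 18*γ23, and R ~R = 288796/225, so R^-1 = ~R / (288796/225).
R v = -4142/45*γ1 + 1028/5*γ2 - 248/5*γ3 + 2614/15*γ123
Answer: -6152/4247*γ1 - 72163/12741*γ2 - 23621/4247*γ3


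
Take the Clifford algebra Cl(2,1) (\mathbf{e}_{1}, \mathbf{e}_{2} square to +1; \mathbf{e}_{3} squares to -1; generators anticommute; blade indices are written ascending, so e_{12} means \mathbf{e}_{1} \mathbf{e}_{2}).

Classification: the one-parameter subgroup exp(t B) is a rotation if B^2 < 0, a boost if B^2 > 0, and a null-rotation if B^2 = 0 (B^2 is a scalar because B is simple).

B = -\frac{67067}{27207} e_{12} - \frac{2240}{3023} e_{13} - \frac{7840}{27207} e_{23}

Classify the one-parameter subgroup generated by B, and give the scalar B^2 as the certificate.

B^2 term by term: the squares give (-\frac{67067}{27207})^2*(e_{12})^2 + (-\frac{2240}{3023})^2*(e_{13})^2 + (-\frac{7840}{27207})^2*(e_{23})^2 = \frac{4497982489}{740220849}*(-1) + \frac{5017600}{9138529}*(+1) + \frac{61465600}{740220849}*(+1) = -\frac{49}{9} (each basis 2-blade squares to minus the product of its generators' squares); cross terms between blades sharing an index anticommute and cancel. So B^2 = -\frac{49}{9}.
Answer: rotation, certificate B^2 = -\frac{49}{9}. The invariant at work: B^2 = -\frac{49}{9} is unchanged by conjugation, hence its sign classifies the subgroup whatever basis B is written in.


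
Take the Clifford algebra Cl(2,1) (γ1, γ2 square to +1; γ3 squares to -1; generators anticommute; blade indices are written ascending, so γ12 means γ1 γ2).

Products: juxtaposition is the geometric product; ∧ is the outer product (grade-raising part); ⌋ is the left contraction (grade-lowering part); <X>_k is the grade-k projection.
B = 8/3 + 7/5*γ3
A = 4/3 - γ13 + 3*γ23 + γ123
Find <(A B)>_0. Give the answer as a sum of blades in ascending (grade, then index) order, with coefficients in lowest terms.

step 1: 32/9 + 7/5*γ1 - 21/5*γ2 + 28/15*γ3 - 7/5*γ12 - 8/3*γ13 + 8*γ23 + 8/3*γ123
step 2: 32/9
Answer: 32/9


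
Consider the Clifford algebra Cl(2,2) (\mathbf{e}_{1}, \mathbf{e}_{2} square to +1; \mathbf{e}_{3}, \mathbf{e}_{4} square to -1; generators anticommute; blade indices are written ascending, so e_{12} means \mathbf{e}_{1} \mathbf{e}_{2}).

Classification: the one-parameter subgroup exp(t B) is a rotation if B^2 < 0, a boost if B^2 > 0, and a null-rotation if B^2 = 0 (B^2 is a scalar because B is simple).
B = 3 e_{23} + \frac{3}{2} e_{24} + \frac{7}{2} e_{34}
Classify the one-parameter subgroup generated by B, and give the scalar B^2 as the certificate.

B^2 term by term: the squares give (3)^2*(e_{23})^2 + (\frac{3}{2})^2*(e_{24})^2 + (\frac{7}{2})^2*(e_{34})^2 = 9*(+1) + \frac{9}{4}*(+1) + \frac{49}{4}*(-1) = -1 (each basis 2-blade squares to minus the product of its generators' squares); cross terms between blades sharing an index anticommute and cancel. So B^2 = -1.
Answer: rotation, certificate B^2 = -1. The invariant at work: B^2 = -1 is unchanged by conjugation, hence its sign classifies the subgroup whatever basis B is written in.


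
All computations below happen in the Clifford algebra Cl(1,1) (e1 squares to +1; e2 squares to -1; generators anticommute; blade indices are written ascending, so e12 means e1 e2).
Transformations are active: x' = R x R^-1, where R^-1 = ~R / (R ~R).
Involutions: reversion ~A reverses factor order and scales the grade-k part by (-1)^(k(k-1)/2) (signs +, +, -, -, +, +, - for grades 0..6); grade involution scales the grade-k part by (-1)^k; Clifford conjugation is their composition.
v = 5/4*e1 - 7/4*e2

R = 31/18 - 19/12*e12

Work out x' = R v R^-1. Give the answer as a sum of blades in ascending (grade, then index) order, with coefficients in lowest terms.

~R = 31/18 + 19/12*e12, and R ~R = 595/1296, so R^-1 = ~R / (595/1296).
R v = -89/144*e1 - 149/144*e2
Answer: -14011/2380*e1 - 14311/2380*e2


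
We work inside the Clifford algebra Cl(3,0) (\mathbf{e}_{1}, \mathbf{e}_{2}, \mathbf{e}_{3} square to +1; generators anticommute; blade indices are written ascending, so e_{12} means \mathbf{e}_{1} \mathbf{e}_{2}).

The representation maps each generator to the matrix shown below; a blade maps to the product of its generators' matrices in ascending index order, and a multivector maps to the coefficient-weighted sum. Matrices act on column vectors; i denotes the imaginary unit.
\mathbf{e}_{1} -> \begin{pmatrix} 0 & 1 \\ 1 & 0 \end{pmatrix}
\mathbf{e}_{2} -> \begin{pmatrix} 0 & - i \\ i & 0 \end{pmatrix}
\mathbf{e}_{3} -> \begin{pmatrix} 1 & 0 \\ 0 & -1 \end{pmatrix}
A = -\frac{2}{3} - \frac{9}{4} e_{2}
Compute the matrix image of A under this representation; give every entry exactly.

M = (-\frac{2}{3})*1 + (-\frac{9}{4})*rho(e_{2}), summed entrywise (1 is the identity matrix):
Answer: \begin{pmatrix} - \frac{2}{3} & \frac{9 i}{4} \\ - \frac{9 i}{4} & - \frac{2}{3} \end{pmatrix}


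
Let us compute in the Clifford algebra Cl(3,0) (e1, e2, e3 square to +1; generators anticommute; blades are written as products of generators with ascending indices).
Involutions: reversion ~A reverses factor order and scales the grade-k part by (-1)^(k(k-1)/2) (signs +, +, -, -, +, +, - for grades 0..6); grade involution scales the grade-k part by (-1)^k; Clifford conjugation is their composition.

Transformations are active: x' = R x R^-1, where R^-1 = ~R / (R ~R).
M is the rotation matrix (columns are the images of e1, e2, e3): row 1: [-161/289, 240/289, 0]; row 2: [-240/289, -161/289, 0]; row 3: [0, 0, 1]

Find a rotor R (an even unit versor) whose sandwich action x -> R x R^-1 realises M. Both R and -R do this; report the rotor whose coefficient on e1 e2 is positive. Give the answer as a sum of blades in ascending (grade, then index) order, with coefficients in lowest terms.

Method: write R = a + b12*e1 e2 + b13*e1 e3 + b23*e2 e3 with a^2 + b12^2 + b13^2 + b23^2 = 1 (so R^-1 = ~R). Expanding the columns R e_j ~R gives tr M = 4a^2 - 1 and, from the antisymmetric part, M21 - M12 = -4a*b12, M13 - M31 = 4a*b13, M32 - M23 = -4a*b23.
Here tr M = -33/289, so a^2 = (1 + tr M)/4 = 64/289 and a = ±8/17. Taking a = 8/17: M21 - M12 = -480/289, M13 - M31 = 0, M32 - M23 = 0, giving b12 = 15/17, b13 = 0, b23 = 0, i.e. R = 8/17 + 15/17*e1 e2.
Its e1 e2 coefficient is already positive.
Answer: 8/17 + 15/17*e1 e2. Recall the cover is two-to-one: with M of trace -33/289, both preimages act alike, and the stated e1 e2 sign chooses the sheet.


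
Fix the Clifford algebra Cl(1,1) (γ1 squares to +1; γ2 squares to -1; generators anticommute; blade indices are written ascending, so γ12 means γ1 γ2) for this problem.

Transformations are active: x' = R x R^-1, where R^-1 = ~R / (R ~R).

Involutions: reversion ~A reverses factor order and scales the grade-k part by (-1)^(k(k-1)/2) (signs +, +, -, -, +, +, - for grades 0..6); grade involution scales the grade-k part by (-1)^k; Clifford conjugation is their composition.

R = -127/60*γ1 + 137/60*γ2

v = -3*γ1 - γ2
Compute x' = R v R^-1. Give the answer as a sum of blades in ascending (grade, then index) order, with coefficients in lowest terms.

~R = -127/60*γ1 + 137/60*γ2, and R ~R = -11/15, so R^-1 = ~R / (-11/15).
R v = 259/30 + 269/30*γ12
Answer: 34873/660*γ1 - 34823/660*γ2


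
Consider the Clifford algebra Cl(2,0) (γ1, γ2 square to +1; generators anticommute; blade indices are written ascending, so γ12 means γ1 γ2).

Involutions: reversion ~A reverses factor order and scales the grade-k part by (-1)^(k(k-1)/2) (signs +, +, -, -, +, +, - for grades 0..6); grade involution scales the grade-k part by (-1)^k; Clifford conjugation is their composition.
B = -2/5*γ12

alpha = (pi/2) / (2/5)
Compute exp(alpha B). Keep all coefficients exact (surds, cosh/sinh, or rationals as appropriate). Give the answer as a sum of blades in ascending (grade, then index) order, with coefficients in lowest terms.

B^2 = (-2/5)^2*(γ12)^2 = 4/25*(-1) = -4/25 (a basis 2-blade squares to minus the product of its generators' squares).
B^2 = -4/25 — the negative square puts this in the circular regime; l = 2/5, alpha*l = pi/2, so exp(alpha B) = cos(pi/2) + (sin(pi/2)/(2/5))*B = 0 + (5/2)*B.
Answer: -γ12


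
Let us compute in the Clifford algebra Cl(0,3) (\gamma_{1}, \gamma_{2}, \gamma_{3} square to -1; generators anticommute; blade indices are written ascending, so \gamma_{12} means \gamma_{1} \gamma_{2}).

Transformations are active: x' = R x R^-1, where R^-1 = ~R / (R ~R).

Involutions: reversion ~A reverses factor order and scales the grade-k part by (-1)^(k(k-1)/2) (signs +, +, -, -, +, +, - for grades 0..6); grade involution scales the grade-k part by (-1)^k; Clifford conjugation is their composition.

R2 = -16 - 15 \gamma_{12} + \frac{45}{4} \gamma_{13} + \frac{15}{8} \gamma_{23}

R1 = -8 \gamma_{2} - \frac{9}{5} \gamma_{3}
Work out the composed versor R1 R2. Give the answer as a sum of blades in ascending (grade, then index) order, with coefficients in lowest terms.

Distribute over the terms of R1 (each basis-blade product reordered to ascending indices, repeated generators contracted through their squares):
(-8 \gamma_{2}) R2 = 120 \gamma_{1} + 128 \gamma_{2} + 15 \gamma_{3} + 90 \gamma_{123}
(-\frac{9}{5} \gamma_{3}) R2 = -\frac{81}{4} \gamma_{1} - \frac{27}{8} \gamma_{2} + \frac{144}{5} \gamma_{3} + 27 \gamma_{123}
Summing the partial products and collecting blades:
Answer: \frac{399}{4} \gamma_{1} + \frac{997}{8} \gamma_{2} + \frac{219}{5} \gamma_{3} + 117 \gamma_{123}


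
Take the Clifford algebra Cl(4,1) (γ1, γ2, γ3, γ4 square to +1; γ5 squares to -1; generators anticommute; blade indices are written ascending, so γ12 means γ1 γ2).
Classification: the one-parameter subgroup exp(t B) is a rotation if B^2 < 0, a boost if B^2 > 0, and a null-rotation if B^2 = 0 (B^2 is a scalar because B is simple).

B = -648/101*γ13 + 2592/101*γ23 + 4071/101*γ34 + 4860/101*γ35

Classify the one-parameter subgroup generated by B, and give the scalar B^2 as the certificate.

B^2 term by term: the squares give (-648/101)^2*(γ13)^2 + (2592/101)^2*(γ23)^2 + (4071/101)^2*(γ34)^2 + (4860/101)^2*(γ35)^2 = 419904/10201*(-1) + 6718464/10201*(-1) + 16573041/10201*(-1) + 23619600/10201*(+1) = -9 (each basis 2-blade squares to minus the product of its generators' squares); cross terms between blades sharing an index anticommute and cancel. So B^2 = -9.
Answer: rotation, certificate B^2 = -9. The scalar -9 is the complete invariant here: its sign names the subgroup type.


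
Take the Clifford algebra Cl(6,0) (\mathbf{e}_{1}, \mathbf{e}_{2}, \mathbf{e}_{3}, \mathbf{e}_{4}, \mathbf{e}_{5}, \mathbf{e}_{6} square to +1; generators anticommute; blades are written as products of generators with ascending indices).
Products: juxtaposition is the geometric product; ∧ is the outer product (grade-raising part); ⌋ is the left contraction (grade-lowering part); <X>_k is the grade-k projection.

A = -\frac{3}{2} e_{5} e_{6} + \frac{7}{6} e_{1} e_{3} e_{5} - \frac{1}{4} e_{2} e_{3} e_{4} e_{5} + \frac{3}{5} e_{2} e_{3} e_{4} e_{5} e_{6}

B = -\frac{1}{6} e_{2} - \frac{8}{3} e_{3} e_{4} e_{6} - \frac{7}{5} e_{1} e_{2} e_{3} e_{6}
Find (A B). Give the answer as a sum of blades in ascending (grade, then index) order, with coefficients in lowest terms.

step 1: \frac{8}{5} e_{2} e_{5} - \frac{21}{25} e_{1} e_{4} e_{5} + \frac{73}{60} e_{2} e_{5} e_{6} + \frac{95}{24} e_{3} e_{4} e_{5} + \frac{343}{180} e_{1} e_{2} e_{3} e_{5} - \frac{623}{180} e_{1} e_{4} e_{5} e_{6} - \frac{1}{10} e_{3} e_{4} e_{5} e_{6}
Answer: \frac{8}{5} e_{2} e_{5} - \frac{21}{25} e_{1} e_{4} e_{5} + \frac{73}{60} e_{2} e_{5} e_{6} + \frac{95}{24} e_{3} e_{4} e_{5} + \frac{343}{180} e_{1} e_{2} e_{3} e_{5} - \frac{623}{180} e_{1} e_{4} e_{5} e_{6} - \frac{1}{10} e_{3} e_{4} e_{5} e_{6}


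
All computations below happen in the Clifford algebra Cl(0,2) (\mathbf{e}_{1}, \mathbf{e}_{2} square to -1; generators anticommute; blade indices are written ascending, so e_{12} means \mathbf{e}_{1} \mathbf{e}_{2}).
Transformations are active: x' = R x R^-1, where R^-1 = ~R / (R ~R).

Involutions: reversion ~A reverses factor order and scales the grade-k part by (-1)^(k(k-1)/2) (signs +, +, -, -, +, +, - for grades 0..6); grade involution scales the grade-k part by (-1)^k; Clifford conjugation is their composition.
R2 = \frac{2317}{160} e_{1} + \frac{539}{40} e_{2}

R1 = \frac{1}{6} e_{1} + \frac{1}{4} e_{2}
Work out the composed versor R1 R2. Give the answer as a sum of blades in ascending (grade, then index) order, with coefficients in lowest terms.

Distribute over the terms of R1 (each basis-blade product reordered to ascending indices, repeated generators contracted through their squares):
(\frac{1}{6} e_{1}) R2 = -\frac{2317}{960} + \frac{539}{240} e_{12}
(\frac{1}{4} e_{2}) R2 = -\frac{539}{160} - \frac{2317}{640} e_{12}
Summing the partial products and collecting blades:
Answer: -\frac{5551}{960} - \frac{2639}{1920} e_{12}


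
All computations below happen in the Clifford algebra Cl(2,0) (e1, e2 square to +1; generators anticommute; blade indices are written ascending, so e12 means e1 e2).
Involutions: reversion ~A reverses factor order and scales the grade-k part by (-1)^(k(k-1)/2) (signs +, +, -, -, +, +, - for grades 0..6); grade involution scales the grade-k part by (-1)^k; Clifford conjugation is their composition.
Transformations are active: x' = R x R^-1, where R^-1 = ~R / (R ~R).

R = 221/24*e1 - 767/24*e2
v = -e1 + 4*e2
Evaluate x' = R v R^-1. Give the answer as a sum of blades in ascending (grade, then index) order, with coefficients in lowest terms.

~R = 221/24*e1 - 767/24*e2, and R ~R = 318565/288, so R^-1 = ~R / (318565/288).
R v = -3289/24 + 39/8*e12
Answer: -2416/1885*e1 + 7387/1885*e2


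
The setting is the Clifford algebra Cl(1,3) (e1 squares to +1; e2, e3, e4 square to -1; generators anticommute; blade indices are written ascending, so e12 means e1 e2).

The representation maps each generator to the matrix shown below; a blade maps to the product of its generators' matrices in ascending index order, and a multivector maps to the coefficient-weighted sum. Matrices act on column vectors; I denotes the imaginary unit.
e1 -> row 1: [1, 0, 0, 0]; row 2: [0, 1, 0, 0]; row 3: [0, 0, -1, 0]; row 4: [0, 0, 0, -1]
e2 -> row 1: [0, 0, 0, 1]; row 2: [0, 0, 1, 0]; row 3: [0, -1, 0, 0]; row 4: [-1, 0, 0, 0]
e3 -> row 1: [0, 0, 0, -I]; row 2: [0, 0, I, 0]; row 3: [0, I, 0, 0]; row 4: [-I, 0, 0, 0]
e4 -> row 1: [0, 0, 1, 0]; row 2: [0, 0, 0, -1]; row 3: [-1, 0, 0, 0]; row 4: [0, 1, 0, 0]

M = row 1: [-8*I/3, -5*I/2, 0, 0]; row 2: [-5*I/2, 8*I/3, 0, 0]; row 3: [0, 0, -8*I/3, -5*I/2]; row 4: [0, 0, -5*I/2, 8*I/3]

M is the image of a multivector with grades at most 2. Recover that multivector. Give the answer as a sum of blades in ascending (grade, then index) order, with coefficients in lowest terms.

Method: the blade images are trace-orthogonal — tr(rho(e_A) rho(e_B)^-1) = 4 if A = B and 0 otherwise — and rho(e_A)^-1 = (e_A)^2 * rho(e_A) with (e_A)^2 = +1 or -1, so the coefficient of e_A in the preimage is (e_A)^2 * tr(M rho(e_A))/4.
Nonzero projections over blades of grade <= 2: e23: (e23)^2 = -1, tr(M rho(e23)) = -32/3, coefficient 8/3; e34: (e34)^2 = -1, tr(M rho(e34)) = -10, coefficient 5/2. Every other blade of grade <= 2 projects to 0.
Answer: 8/3*e23 + 5/2*e34


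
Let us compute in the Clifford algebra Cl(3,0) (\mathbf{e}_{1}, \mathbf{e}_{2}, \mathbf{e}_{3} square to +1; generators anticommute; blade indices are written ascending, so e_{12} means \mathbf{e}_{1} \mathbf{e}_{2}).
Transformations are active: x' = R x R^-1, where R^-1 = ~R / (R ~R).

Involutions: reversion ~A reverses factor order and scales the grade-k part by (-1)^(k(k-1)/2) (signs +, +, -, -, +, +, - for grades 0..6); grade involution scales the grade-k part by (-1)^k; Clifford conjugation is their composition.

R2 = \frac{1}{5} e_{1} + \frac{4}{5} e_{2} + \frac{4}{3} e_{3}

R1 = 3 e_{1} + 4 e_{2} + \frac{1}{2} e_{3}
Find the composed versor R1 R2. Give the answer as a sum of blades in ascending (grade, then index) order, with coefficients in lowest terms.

Distribute over the terms of R1 (each basis-blade product reordered to ascending indices, repeated generators contracted through their squares):
(3 e_{1}) R2 = \frac{3}{5} + \frac{12}{5} e_{12} + 4 e_{13}
(4 e_{2}) R2 = \frac{16}{5} - \frac{4}{5} e_{12} + \frac{16}{3} e_{23}
(\frac{1}{2} e_{3}) R2 = \frac{2}{3} - \frac{1}{10} e_{13} - \frac{2}{5} e_{23}
Summing the partial products and collecting blades:
Answer: \frac{67}{15} + \frac{8}{5} e_{12} + \frac{39}{10} e_{13} + \frac{74}{15} e_{23}
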